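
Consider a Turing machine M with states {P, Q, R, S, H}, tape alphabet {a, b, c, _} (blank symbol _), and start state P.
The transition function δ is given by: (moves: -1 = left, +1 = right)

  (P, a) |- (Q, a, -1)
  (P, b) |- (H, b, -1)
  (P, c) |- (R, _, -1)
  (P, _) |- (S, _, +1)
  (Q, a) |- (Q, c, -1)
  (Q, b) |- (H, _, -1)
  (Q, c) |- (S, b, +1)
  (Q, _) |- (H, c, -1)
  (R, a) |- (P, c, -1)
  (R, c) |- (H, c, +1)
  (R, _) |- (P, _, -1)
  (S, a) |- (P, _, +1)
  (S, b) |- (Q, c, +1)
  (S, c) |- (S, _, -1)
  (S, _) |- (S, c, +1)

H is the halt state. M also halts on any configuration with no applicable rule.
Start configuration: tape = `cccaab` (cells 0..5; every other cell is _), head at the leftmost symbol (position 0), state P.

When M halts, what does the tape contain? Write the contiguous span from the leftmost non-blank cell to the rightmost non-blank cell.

state=P head=0 tape=___[c]ccaab   (P,c)→(R,_,-1)
state=R head=-1 tape=__[_]_ccaab   (R,_)→(P,_,-1)
state=P head=-2 tape=_[_]__ccaab   (P,_)→(S,_,+1)
state=S head=-1 tape=__[_]_ccaab   (S,_)→(S,c,+1)
state=S head=0 tape=__c[_]ccaab   (S,_)→(S,c,+1)
state=S head=1 tape=__cc[c]caab   (S,c)→(S,_,-1)
state=S head=0 tape=__c[c]_caab   (S,c)→(S,_,-1)
state=S head=-1 tape=__[c]__caab   (S,c)→(S,_,-1)
state=S head=-2 tape=_[_]___caab   (S,_)→(S,c,+1)
state=S head=-1 tape=_c[_]__caab   (S,_)→(S,c,+1)
state=S head=0 tape=_cc[_]_caab   (S,_)→(S,c,+1)
state=S head=1 tape=_ccc[_]caab   (S,_)→(S,c,+1)
state=S head=2 tape=_cccc[c]aab   (S,c)→(S,_,-1)
state=S head=1 tape=_ccc[c]_aab   (S,c)→(S,_,-1)
state=S head=0 tape=_cc[c]__aab   (S,c)→(S,_,-1)
state=S head=-1 tape=_c[c]___aab   (S,c)→(S,_,-1)
state=S head=-2 tape=_[c]____aab   (S,c)→(S,_,-1)
state=S head=-3 tape=[_]_____aab   (S,_)→(S,c,+1)
state=S head=-2 tape=c[_]____aab   (S,_)→(S,c,+1)
state=S head=-1 tape=cc[_]___aab   (S,_)→(S,c,+1)
state=S head=0 tape=ccc[_]__aab   (S,_)→(S,c,+1)
state=S head=1 tape=cccc[_]_aab   (S,_)→(S,c,+1)
state=S head=2 tape=ccccc[_]aab   (S,_)→(S,c,+1)
state=S head=3 tape=cccccc[a]ab   (S,a)→(P,_,+1)
state=P head=4 tape=cccccc_[a]b   (P,a)→(Q,a,-1)
state=Q head=3 tape=cccccc[_]ab   (Q,_)→(H,c,-1)
state=H head=2 tape=ccccc[c]cab
The non-blank tape span at halt is cccccccab.

cccccccab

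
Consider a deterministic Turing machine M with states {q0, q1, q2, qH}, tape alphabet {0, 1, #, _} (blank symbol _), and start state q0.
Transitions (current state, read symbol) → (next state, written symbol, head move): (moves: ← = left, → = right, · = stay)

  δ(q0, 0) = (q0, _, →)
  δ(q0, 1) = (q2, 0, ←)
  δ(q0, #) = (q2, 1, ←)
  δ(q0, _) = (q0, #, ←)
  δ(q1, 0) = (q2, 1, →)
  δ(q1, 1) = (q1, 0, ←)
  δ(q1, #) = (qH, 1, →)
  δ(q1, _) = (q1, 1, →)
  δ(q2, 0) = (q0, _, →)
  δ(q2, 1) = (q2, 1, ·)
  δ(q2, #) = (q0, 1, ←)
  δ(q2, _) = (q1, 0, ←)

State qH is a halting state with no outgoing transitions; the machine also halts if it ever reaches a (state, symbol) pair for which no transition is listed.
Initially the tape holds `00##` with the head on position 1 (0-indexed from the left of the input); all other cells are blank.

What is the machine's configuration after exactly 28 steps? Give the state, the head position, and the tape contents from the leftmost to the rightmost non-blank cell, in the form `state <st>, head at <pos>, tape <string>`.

q0 | _0[0]##   read 0 → write _, move →, go to q0
q0 | _0_[#]#   read # → write 1, move ←, go to q2
q2 | _0[_]1#   read _ → write 0, move ←, go to q1
q1 | _[0]01#   read 0 → write 1, move →, go to q2
q2 | _1[0]1#   read 0 → write _, move →, go to q0
q0 | _1_[1]#   read 1 → write 0, move ←, go to q2
q2 | _1[_]0#   read _ → write 0, move ←, go to q1
q1 | _[1]00#   read 1 → write 0, move ←, go to q1
q1 | [_]000#   read _ → write 1, move →, go to q1
q1 | 1[0]00#   read 0 → write 1, move →, go to q2
q2 | 11[0]0#   read 0 → write _, move →, go to q0
q0 | 11_[0]#   read 0 → write _, move →, go to q0
q0 | 11__[#]   read # → write 1, move ←, go to q2
q2 | 11_[_]1   read _ → write 0, move ←, go to q1
q1 | 11[_]01   read _ → write 1, move →, go to q1
q1 | 111[0]1   read 0 → write 1, move →, go to q2
q2 | 1111[1]   read 1 → write 1, move ·, go to q2
q2 | 1111[1]   read 1 → write 1, move ·, go to q2
q2 | 1111[1]   read 1 → write 1, move ·, go to q2
q2 | 1111[1]   read 1 → write 1, move ·, go to q2
q2 | 1111[1]   read 1 → write 1, move ·, go to q2
q2 | 1111[1]   read 1 → write 1, move ·, go to q2
q2 | 1111[1]   read 1 → write 1, move ·, go to q2
q2 | 1111[1]   read 1 → write 1, move ·, go to q2
q2 | 1111[1]   read 1 → write 1, move ·, go to q2
q2 | 1111[1]   read 1 → write 1, move ·, go to q2
q2 | 1111[1]   read 1 → write 1, move ·, go to q2
q2 | 1111[1]   read 1 → write 1, move ·, go to q2
q2 | 1111[1]
After 28 steps: state q2, head at 3, tape 11111.

state q2, head at 3, tape 11111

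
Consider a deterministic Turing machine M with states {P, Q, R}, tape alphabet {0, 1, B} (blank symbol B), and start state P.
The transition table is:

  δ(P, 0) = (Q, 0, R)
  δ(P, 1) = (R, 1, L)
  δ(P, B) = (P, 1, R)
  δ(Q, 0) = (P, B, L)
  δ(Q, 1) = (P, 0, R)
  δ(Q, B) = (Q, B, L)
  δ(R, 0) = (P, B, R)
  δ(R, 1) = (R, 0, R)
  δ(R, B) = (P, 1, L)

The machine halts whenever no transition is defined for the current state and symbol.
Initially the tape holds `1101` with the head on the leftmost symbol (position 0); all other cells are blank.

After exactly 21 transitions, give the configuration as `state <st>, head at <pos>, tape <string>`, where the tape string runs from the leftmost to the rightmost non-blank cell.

state=P head=0 tape=BB[1]101   (P,1)→(R,1,L)
state=R head=-1 tape=B[B]1101   (R,B)→(P,1,L)
state=P head=-2 tape=[B]11101   (P,B)→(P,1,R)
state=P head=-1 tape=1[1]1101   (P,1)→(R,1,L)
state=R head=-2 tape=[1]11101   (R,1)→(R,0,R)
state=R head=-1 tape=0[1]1101   (R,1)→(R,0,R)
state=R head=0 tape=00[1]101   (R,1)→(R,0,R)
state=R head=1 tape=000[1]01   (R,1)→(R,0,R)
state=R head=2 tape=0000[0]1   (R,0)→(P,B,R)
state=P head=3 tape=0000B[1]   (P,1)→(R,1,L)
state=R head=2 tape=0000[B]1   (R,B)→(P,1,L)
state=P head=1 tape=000[0]11   (P,0)→(Q,0,R)
state=Q head=2 tape=0000[1]1   (Q,1)→(P,0,R)
state=P head=3 tape=00000[1]   (P,1)→(R,1,L)
state=R head=2 tape=0000[0]1   (R,0)→(P,B,R)
state=P head=3 tape=0000B[1]   (P,1)→(R,1,L)
state=R head=2 tape=0000[B]1   (R,B)→(P,1,L)
state=P head=1 tape=000[0]11   (P,0)→(Q,0,R)
state=Q head=2 tape=0000[1]1   (Q,1)→(P,0,R)
state=P head=3 tape=00000[1]   (P,1)→(R,1,L)
state=R head=2 tape=0000[0]1   (R,0)→(P,B,R)
state=P head=3 tape=0000B[1]
After 21 steps: state P, head at 3, tape 0000B1.

state P, head at 3, tape 0000B1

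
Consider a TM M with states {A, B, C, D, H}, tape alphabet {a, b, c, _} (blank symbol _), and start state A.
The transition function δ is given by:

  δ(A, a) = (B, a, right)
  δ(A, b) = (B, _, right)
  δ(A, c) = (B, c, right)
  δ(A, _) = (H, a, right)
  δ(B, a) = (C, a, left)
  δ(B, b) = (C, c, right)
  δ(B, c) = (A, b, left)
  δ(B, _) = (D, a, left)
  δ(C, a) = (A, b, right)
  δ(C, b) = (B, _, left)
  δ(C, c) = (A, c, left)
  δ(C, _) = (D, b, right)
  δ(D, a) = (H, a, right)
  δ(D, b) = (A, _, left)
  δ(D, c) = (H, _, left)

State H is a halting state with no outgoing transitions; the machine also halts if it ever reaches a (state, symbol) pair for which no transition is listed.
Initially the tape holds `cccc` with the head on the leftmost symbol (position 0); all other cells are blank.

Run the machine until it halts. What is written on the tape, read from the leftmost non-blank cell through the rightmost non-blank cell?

ccccb

state=A head=0 tape=[c]ccc__   (A,c)→(B,c,right)
state=B head=1 tape=c[c]cc__   (B,c)→(A,b,left)
state=A head=0 tape=[c]bcc__   (A,c)→(B,c,right)
state=B head=1 tape=c[b]cc__   (B,b)→(C,c,right)
state=C head=2 tape=cc[c]c__   (C,c)→(A,c,left)
state=A head=1 tape=c[c]cc__   (A,c)→(B,c,right)
state=B head=2 tape=cc[c]c__   (B,c)→(A,b,left)
state=A head=1 tape=c[c]bc__   (A,c)→(B,c,right)
state=B head=2 tape=cc[b]c__   (B,b)→(C,c,right)
state=C head=3 tape=ccc[c]__   (C,c)→(A,c,left)
state=A head=2 tape=cc[c]c__   (A,c)→(B,c,right)
state=B head=3 tape=ccc[c]__   (B,c)→(A,b,left)
state=A head=2 tape=cc[c]b__   (A,c)→(B,c,right)
state=B head=3 tape=ccc[b]__   (B,b)→(C,c,right)
state=C head=4 tape=cccc[_]_   (C,_)→(D,b,right)
state=D head=5 tape=ccccb[_]
The non-blank tape span at halt is ccccb.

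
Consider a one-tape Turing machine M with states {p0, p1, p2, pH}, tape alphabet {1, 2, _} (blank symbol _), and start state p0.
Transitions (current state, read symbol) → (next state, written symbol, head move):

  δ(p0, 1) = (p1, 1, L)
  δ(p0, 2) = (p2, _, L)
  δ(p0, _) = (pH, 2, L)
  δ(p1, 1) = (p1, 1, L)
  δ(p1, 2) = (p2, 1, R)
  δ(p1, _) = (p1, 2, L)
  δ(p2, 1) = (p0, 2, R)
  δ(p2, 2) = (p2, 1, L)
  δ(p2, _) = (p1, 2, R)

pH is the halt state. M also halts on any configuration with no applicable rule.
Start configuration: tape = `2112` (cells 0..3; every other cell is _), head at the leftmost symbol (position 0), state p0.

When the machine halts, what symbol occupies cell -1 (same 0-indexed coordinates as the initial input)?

1

p0 | _[2]112   read 2 → write _, move L, go to p2
p2 | [_]_112   read _ → write 2, move R, go to p1
p1 | 2[_]112   read _ → write 2, move L, go to p1
p1 | [2]2112   read 2 → write 1, move R, go to p2
p2 | 1[2]112   read 2 → write 1, move L, go to p2
p2 | [1]1112   read 1 → write 2, move R, go to p0
p0 | 2[1]112   read 1 → write 1, move L, go to p1
p1 | [2]1112   read 2 → write 1, move R, go to p2
p2 | 1[1]112   read 1 → write 2, move R, go to p0
p0 | 12[1]12   read 1 → write 1, move L, go to p1
p1 | 1[2]112   read 2 → write 1, move R, go to p2
p2 | 11[1]12   read 1 → write 2, move R, go to p0
p0 | 112[1]2   read 1 → write 1, move L, go to p1
p1 | 11[2]12   read 2 → write 1, move R, go to p2
p2 | 111[1]2   read 1 → write 2, move R, go to p0
p0 | 1112[2]   read 2 → write _, move L, go to p2
p2 | 111[2]_   read 2 → write 1, move L, go to p2
p2 | 11[1]1_   read 1 → write 2, move R, go to p0
p0 | 112[1]_   read 1 → write 1, move L, go to p1
p1 | 11[2]1_   read 2 → write 1, move R, go to p2
p2 | 111[1]_   read 1 → write 2, move R, go to p0
p0 | 1112[_]   read _ → write 2, move L, go to pH
pH | 111[2]2
Cell -1 holds 1 when M halts.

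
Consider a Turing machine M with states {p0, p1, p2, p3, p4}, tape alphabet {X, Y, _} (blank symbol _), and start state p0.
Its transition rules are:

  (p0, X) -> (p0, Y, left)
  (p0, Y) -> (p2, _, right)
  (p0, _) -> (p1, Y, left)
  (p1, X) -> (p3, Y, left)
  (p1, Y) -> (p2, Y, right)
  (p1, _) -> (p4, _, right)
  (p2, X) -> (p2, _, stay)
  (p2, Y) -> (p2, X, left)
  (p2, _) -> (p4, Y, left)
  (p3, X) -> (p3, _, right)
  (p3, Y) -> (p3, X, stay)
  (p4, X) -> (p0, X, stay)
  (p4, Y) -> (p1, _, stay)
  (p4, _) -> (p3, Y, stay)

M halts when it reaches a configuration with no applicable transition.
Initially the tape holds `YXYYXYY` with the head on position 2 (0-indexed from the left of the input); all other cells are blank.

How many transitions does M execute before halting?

22

state=p0 head=2 tape=_YX[Y]YXYY_   (p0,Y)→(p2,_,right)
state=p2 head=3 tape=_YX_[Y]XYY_   (p2,Y)→(p2,X,left)
state=p2 head=2 tape=_YX[_]XXYY_   (p2,_)→(p4,Y,left)
state=p4 head=1 tape=_Y[X]YXXYY_   (p4,X)→(p0,X,stay)
state=p0 head=1 tape=_Y[X]YXXYY_   (p0,X)→(p0,Y,left)
state=p0 head=0 tape=_[Y]YYXXYY_   (p0,Y)→(p2,_,right)
state=p2 head=1 tape=__[Y]YXXYY_   (p2,Y)→(p2,X,left)
state=p2 head=0 tape=_[_]XYXXYY_   (p2,_)→(p4,Y,left)
state=p4 head=-1 tape=[_]YXYXXYY_   (p4,_)→(p3,Y,stay)
state=p3 head=-1 tape=[Y]YXYXXYY_   (p3,Y)→(p3,X,stay)
state=p3 head=-1 tape=[X]YXYXXYY_   (p3,X)→(p3,_,right)
state=p3 head=0 tape=_[Y]XYXXYY_   (p3,Y)→(p3,X,stay)
state=p3 head=0 tape=_[X]XYXXYY_   (p3,X)→(p3,_,right)
state=p3 head=1 tape=__[X]YXXYY_   (p3,X)→(p3,_,right)
state=p3 head=2 tape=___[Y]XXYY_   (p3,Y)→(p3,X,stay)
state=p3 head=2 tape=___[X]XXYY_   (p3,X)→(p3,_,right)
state=p3 head=3 tape=____[X]XYY_   (p3,X)→(p3,_,right)
state=p3 head=4 tape=_____[X]YY_   (p3,X)→(p3,_,right)
state=p3 head=5 tape=______[Y]Y_   (p3,Y)→(p3,X,stay)
state=p3 head=5 tape=______[X]Y_   (p3,X)→(p3,_,right)
state=p3 head=6 tape=_______[Y]_   (p3,Y)→(p3,X,stay)
state=p3 head=6 tape=_______[X]_   (p3,X)→(p3,_,right)
state=p3 head=7 tape=________[_]
M halts after 22 transitions.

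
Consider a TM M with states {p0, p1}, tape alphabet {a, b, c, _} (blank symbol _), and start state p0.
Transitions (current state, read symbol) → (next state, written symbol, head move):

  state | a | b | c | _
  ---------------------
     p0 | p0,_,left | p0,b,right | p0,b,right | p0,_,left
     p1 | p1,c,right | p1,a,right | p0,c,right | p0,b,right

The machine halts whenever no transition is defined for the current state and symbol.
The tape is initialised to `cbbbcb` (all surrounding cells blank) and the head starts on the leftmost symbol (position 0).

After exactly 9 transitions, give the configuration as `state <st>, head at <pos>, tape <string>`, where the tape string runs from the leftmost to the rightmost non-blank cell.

state p0, head at 5, tape bbbbbb

state=p0 head=0 tape=[c]bbbcb_   (p0,c)→(p0,b,right)
state=p0 head=1 tape=b[b]bbcb_   (p0,b)→(p0,b,right)
state=p0 head=2 tape=bb[b]bcb_   (p0,b)→(p0,b,right)
state=p0 head=3 tape=bbb[b]cb_   (p0,b)→(p0,b,right)
state=p0 head=4 tape=bbbb[c]b_   (p0,c)→(p0,b,right)
state=p0 head=5 tape=bbbbb[b]_   (p0,b)→(p0,b,right)
state=p0 head=6 tape=bbbbbb[_]   (p0,_)→(p0,_,left)
state=p0 head=5 tape=bbbbb[b]_   (p0,b)→(p0,b,right)
state=p0 head=6 tape=bbbbbb[_]   (p0,_)→(p0,_,left)
state=p0 head=5 tape=bbbbb[b]_
After 9 steps: state p0, head at 5, tape bbbbbb.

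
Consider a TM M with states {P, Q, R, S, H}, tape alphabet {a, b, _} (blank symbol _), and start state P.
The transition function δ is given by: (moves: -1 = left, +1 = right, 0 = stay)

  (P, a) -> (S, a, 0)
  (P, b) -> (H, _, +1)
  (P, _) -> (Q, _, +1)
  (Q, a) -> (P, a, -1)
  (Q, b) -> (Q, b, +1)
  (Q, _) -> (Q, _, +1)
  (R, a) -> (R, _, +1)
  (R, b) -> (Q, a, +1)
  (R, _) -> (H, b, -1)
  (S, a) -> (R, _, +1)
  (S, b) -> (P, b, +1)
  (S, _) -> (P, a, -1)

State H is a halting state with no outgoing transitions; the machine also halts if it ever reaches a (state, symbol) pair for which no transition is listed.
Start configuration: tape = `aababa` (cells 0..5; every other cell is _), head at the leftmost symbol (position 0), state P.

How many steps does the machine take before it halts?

P | [a]ababa_   read a → write a, move 0, go to S
S | [a]ababa_   read a → write _, move +1, go to R
R | _[a]baba_   read a → write _, move +1, go to R
R | __[b]aba_   read b → write a, move +1, go to Q
Q | __a[a]ba_   read a → write a, move -1, go to P
P | __[a]aba_   read a → write a, move 0, go to S
S | __[a]aba_   read a → write _, move +1, go to R
R | ___[a]ba_   read a → write _, move +1, go to R
R | ____[b]a_   read b → write a, move +1, go to Q
Q | ____a[a]_   read a → write a, move -1, go to P
P | ____[a]a_   read a → write a, move 0, go to S
S | ____[a]a_   read a → write _, move +1, go to R
R | _____[a]_   read a → write _, move +1, go to R
R | ______[_]   read _ → write b, move -1, go to H
H | _____[_]b
M halts after 14 transitions.

14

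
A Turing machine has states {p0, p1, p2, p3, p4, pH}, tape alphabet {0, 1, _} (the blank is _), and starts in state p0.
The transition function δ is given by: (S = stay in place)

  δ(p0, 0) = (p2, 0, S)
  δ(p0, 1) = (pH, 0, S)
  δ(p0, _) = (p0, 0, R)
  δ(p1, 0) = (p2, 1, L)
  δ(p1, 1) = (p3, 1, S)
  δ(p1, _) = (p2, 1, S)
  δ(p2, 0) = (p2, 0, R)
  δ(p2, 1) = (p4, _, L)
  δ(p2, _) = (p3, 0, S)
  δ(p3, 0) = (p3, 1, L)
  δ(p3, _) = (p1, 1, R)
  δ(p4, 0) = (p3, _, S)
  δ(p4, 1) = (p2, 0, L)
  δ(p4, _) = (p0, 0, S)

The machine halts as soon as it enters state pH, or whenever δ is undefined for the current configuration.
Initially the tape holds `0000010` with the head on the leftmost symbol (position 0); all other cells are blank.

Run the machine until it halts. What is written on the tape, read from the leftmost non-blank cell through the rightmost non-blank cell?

state=p0 head=0 tape=_[0]000010   (p0,0)→(p2,0,S)
state=p2 head=0 tape=_[0]000010   (p2,0)→(p2,0,R)
state=p2 head=1 tape=_0[0]00010   (p2,0)→(p2,0,R)
state=p2 head=2 tape=_00[0]0010   (p2,0)→(p2,0,R)
state=p2 head=3 tape=_000[0]010   (p2,0)→(p2,0,R)
state=p2 head=4 tape=_0000[0]10   (p2,0)→(p2,0,R)
state=p2 head=5 tape=_00000[1]0   (p2,1)→(p4,_,L)
state=p4 head=4 tape=_0000[0]_0   (p4,0)→(p3,_,S)
state=p3 head=4 tape=_0000[_]_0   (p3,_)→(p1,1,R)
state=p1 head=5 tape=_00001[_]0   (p1,_)→(p2,1,S)
state=p2 head=5 tape=_00001[1]0   (p2,1)→(p4,_,L)
state=p4 head=4 tape=_0000[1]_0   (p4,1)→(p2,0,L)
state=p2 head=3 tape=_000[0]0_0   (p2,0)→(p2,0,R)
state=p2 head=4 tape=_0000[0]_0   (p2,0)→(p2,0,R)
state=p2 head=5 tape=_00000[_]0   (p2,_)→(p3,0,S)
state=p3 head=5 tape=_00000[0]0   (p3,0)→(p3,1,L)
state=p3 head=4 tape=_0000[0]10   (p3,0)→(p3,1,L)
state=p3 head=3 tape=_000[0]110   (p3,0)→(p3,1,L)
state=p3 head=2 tape=_00[0]1110   (p3,0)→(p3,1,L)
state=p3 head=1 tape=_0[0]11110   (p3,0)→(p3,1,L)
state=p3 head=0 tape=_[0]111110   (p3,0)→(p3,1,L)
state=p3 head=-1 tape=[_]1111110   (p3,_)→(p1,1,R)
state=p1 head=0 tape=1[1]111110   (p1,1)→(p3,1,S)
state=p3 head=0 tape=1[1]111110
The non-blank tape span at halt is 11111110.

11111110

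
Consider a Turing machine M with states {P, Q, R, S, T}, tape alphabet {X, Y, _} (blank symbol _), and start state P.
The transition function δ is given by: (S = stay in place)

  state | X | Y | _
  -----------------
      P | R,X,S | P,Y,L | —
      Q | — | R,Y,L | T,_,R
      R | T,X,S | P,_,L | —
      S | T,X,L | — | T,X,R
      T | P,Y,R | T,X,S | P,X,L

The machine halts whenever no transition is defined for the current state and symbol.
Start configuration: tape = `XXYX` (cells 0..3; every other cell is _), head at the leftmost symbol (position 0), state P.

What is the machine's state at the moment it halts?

P

state=P head=0 tape=_[X]XYX   (P,X)→(R,X,S)
state=R head=0 tape=_[X]XYX   (R,X)→(T,X,S)
state=T head=0 tape=_[X]XYX   (T,X)→(P,Y,R)
state=P head=1 tape=_Y[X]YX   (P,X)→(R,X,S)
state=R head=1 tape=_Y[X]YX   (R,X)→(T,X,S)
state=T head=1 tape=_Y[X]YX   (T,X)→(P,Y,R)
state=P head=2 tape=_YY[Y]X   (P,Y)→(P,Y,L)
state=P head=1 tape=_Y[Y]YX   (P,Y)→(P,Y,L)
state=P head=0 tape=_[Y]YYX   (P,Y)→(P,Y,L)
state=P head=-1 tape=[_]YYYX
No transition is defined for (P, _); M halts in state P.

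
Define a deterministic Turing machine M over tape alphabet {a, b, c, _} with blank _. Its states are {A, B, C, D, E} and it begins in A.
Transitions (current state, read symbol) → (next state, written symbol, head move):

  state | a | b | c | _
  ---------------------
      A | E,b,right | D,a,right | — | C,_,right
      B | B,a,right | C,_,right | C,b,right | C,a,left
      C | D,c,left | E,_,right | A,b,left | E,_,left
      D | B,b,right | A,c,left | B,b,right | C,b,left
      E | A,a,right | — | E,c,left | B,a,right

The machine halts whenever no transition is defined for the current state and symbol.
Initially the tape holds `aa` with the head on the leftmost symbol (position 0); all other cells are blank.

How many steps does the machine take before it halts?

15

state=A head=0 tape=[a]a___   (A,a)→(E,b,right)
state=E head=1 tape=b[a]___   (E,a)→(A,a,right)
state=A head=2 tape=ba[_]__   (A,_)→(C,_,right)
state=C head=3 tape=ba_[_]_   (C,_)→(E,_,left)
state=E head=2 tape=ba[_]__   (E,_)→(B,a,right)
state=B head=3 tape=baa[_]_   (B,_)→(C,a,left)
state=C head=2 tape=ba[a]a_   (C,a)→(D,c,left)
state=D head=1 tape=b[a]ca_   (D,a)→(B,b,right)
state=B head=2 tape=bb[c]a_   (B,c)→(C,b,right)
state=C head=3 tape=bbb[a]_   (C,a)→(D,c,left)
state=D head=2 tape=bb[b]c_   (D,b)→(A,c,left)
state=A head=1 tape=b[b]cc_   (A,b)→(D,a,right)
state=D head=2 tape=ba[c]c_   (D,c)→(B,b,right)
state=B head=3 tape=bab[c]_   (B,c)→(C,b,right)
state=C head=4 tape=babb[_]   (C,_)→(E,_,left)
state=E head=3 tape=bab[b]_
M halts after 15 transitions.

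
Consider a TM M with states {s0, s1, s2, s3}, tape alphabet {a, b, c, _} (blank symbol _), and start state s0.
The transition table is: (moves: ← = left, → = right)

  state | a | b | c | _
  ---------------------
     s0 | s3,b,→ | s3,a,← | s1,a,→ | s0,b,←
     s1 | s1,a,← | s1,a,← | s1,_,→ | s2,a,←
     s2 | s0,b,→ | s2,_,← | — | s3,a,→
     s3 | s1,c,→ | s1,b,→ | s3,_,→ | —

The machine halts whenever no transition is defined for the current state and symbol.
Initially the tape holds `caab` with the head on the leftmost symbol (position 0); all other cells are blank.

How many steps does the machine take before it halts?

state=s0 head=0 tape=___[c]aab   (s0,c)→(s1,a,→)
state=s1 head=1 tape=___a[a]ab   (s1,a)→(s1,a,←)
state=s1 head=0 tape=___[a]aab   (s1,a)→(s1,a,←)
state=s1 head=-1 tape=__[_]aaab   (s1,_)→(s2,a,←)
state=s2 head=-2 tape=_[_]aaaab   (s2,_)→(s3,a,→)
state=s3 head=-1 tape=_a[a]aaab   (s3,a)→(s1,c,→)
state=s1 head=0 tape=_ac[a]aab   (s1,a)→(s1,a,←)
state=s1 head=-1 tape=_a[c]aaab   (s1,c)→(s1,_,→)
state=s1 head=0 tape=_a_[a]aab   (s1,a)→(s1,a,←)
state=s1 head=-1 tape=_a[_]aaab   (s1,_)→(s2,a,←)
state=s2 head=-2 tape=_[a]aaaab   (s2,a)→(s0,b,→)
state=s0 head=-1 tape=_b[a]aaab   (s0,a)→(s3,b,→)
state=s3 head=0 tape=_bb[a]aab   (s3,a)→(s1,c,→)
state=s1 head=1 tape=_bbc[a]ab   (s1,a)→(s1,a,←)
state=s1 head=0 tape=_bb[c]aab   (s1,c)→(s1,_,→)
state=s1 head=1 tape=_bb_[a]ab   (s1,a)→(s1,a,←)
state=s1 head=0 tape=_bb[_]aab   (s1,_)→(s2,a,←)
state=s2 head=-1 tape=_b[b]aaab   (s2,b)→(s2,_,←)
state=s2 head=-2 tape=_[b]_aaab   (s2,b)→(s2,_,←)
state=s2 head=-3 tape=[_]__aaab   (s2,_)→(s3,a,→)
state=s3 head=-2 tape=a[_]_aaab
M halts after 20 transitions.

20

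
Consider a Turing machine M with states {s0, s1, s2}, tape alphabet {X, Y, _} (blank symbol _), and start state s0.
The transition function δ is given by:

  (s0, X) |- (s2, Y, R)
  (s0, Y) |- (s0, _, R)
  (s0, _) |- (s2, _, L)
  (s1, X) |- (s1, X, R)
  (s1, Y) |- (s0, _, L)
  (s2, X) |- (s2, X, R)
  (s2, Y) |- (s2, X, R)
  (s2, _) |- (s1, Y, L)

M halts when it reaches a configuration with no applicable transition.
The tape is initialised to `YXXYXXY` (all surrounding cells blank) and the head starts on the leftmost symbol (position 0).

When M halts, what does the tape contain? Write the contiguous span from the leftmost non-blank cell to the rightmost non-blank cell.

Y_YYYYY

s0 | [Y]XXYXXY_   read Y → write _, move R, go to s0
s0 | _[X]XYXXY_   read X → write Y, move R, go to s2
s2 | _Y[X]YXXY_   read X → write X, move R, go to s2
s2 | _YX[Y]XXY_   read Y → write X, move R, go to s2
s2 | _YXX[X]XY_   read X → write X, move R, go to s2
s2 | _YXXX[X]Y_   read X → write X, move R, go to s2
s2 | _YXXXX[Y]_   read Y → write X, move R, go to s2
s2 | _YXXXXX[_]   read _ → write Y, move L, go to s1
s1 | _YXXXX[X]Y   read X → write X, move R, go to s1
s1 | _YXXXXX[Y]   read Y → write _, move L, go to s0
s0 | _YXXXX[X]_   read X → write Y, move R, go to s2
s2 | _YXXXXY[_]   read _ → write Y, move L, go to s1
s1 | _YXXXX[Y]Y   read Y → write _, move L, go to s0
s0 | _YXXX[X]_Y   read X → write Y, move R, go to s2
s2 | _YXXXY[_]Y   read _ → write Y, move L, go to s1
s1 | _YXXX[Y]YY   read Y → write _, move L, go to s0
s0 | _YXX[X]_YY   read X → write Y, move R, go to s2
s2 | _YXXY[_]YY   read _ → write Y, move L, go to s1
s1 | _YXX[Y]YYY   read Y → write _, move L, go to s0
s0 | _YX[X]_YYY   read X → write Y, move R, go to s2
s2 | _YXY[_]YYY   read _ → write Y, move L, go to s1
s1 | _YX[Y]YYYY   read Y → write _, move L, go to s0
s0 | _Y[X]_YYYY   read X → write Y, move R, go to s2
s2 | _YY[_]YYYY   read _ → write Y, move L, go to s1
s1 | _Y[Y]YYYYY   read Y → write _, move L, go to s0
s0 | _[Y]_YYYYY   read Y → write _, move R, go to s0
s0 | __[_]YYYYY   read _ → write _, move L, go to s2
s2 | _[_]_YYYYY   read _ → write Y, move L, go to s1
s1 | [_]Y_YYYYY
The non-blank tape span at halt is Y_YYYYY.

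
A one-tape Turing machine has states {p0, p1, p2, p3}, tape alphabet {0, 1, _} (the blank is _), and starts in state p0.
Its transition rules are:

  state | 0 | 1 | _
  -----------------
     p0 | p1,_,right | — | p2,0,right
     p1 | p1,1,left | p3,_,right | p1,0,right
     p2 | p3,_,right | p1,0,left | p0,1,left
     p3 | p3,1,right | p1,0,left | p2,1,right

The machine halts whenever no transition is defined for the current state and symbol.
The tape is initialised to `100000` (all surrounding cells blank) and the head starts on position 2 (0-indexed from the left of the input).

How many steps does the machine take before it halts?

p0 | 10[0]000__   read 0 → write _, move right, go to p1
p1 | 10_[0]00__   read 0 → write 1, move left, go to p1
p1 | 10[_]100__   read _ → write 0, move right, go to p1
p1 | 100[1]00__   read 1 → write _, move right, go to p3
p3 | 100_[0]0__   read 0 → write 1, move right, go to p3
p3 | 100_1[0]__   read 0 → write 1, move right, go to p3
p3 | 100_11[_]_   read _ → write 1, move right, go to p2
p2 | 100_111[_]   read _ → write 1, move left, go to p0
p0 | 100_11[1]1
M halts after 8 transitions.

8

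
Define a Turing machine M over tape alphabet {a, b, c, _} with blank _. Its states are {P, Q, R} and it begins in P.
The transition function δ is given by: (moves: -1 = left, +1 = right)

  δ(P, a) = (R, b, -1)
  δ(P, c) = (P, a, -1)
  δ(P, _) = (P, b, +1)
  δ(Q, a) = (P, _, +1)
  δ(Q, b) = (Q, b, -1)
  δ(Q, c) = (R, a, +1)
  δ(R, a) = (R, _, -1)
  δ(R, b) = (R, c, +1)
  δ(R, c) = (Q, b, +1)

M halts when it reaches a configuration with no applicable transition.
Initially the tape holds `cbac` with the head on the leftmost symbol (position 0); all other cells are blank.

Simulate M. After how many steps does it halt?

8

state=P head=0 tape=_[c]bac   (P,c)→(P,a,-1)
state=P head=-1 tape=[_]abac   (P,_)→(P,b,+1)
state=P head=0 tape=b[a]bac   (P,a)→(R,b,-1)
state=R head=-1 tape=[b]bbac   (R,b)→(R,c,+1)
state=R head=0 tape=c[b]bac   (R,b)→(R,c,+1)
state=R head=1 tape=cc[b]ac   (R,b)→(R,c,+1)
state=R head=2 tape=ccc[a]c   (R,a)→(R,_,-1)
state=R head=1 tape=cc[c]_c   (R,c)→(Q,b,+1)
state=Q head=2 tape=ccb[_]c
M halts after 8 transitions.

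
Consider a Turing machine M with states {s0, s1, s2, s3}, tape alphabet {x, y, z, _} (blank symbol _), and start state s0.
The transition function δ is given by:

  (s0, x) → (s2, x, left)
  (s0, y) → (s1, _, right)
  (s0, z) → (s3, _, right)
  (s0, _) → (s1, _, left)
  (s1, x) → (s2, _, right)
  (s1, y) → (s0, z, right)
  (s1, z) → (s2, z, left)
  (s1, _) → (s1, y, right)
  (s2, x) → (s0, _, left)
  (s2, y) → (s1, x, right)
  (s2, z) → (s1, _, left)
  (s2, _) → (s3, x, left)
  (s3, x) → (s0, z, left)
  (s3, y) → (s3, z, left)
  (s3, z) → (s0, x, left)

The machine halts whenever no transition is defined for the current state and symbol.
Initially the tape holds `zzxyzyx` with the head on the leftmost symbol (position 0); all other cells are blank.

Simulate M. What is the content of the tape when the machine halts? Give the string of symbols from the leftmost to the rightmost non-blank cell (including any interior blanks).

state=s0 head=0 tape=_____[z]zxyzyx   (s0,z)→(s3,_,right)
state=s3 head=1 tape=______[z]xyzyx   (s3,z)→(s0,x,left)
state=s0 head=0 tape=_____[_]xxyzyx   (s0,_)→(s1,_,left)
state=s1 head=-1 tape=____[_]_xxyzyx   (s1,_)→(s1,y,right)
state=s1 head=0 tape=____y[_]xxyzyx   (s1,_)→(s1,y,right)
state=s1 head=1 tape=____yy[x]xyzyx   (s1,x)→(s2,_,right)
state=s2 head=2 tape=____yy_[x]yzyx   (s2,x)→(s0,_,left)
state=s0 head=1 tape=____yy[_]_yzyx   (s0,_)→(s1,_,left)
state=s1 head=0 tape=____y[y]__yzyx   (s1,y)→(s0,z,right)
state=s0 head=1 tape=____yz[_]_yzyx   (s0,_)→(s1,_,left)
state=s1 head=0 tape=____y[z]__yzyx   (s1,z)→(s2,z,left)
state=s2 head=-1 tape=____[y]z__yzyx   (s2,y)→(s1,x,right)
state=s1 head=0 tape=____x[z]__yzyx   (s1,z)→(s2,z,left)
state=s2 head=-1 tape=____[x]z__yzyx   (s2,x)→(s0,_,left)
state=s0 head=-2 tape=___[_]_z__yzyx   (s0,_)→(s1,_,left)
state=s1 head=-3 tape=__[_]__z__yzyx   (s1,_)→(s1,y,right)
state=s1 head=-2 tape=__y[_]_z__yzyx   (s1,_)→(s1,y,right)
state=s1 head=-1 tape=__yy[_]z__yzyx   (s1,_)→(s1,y,right)
state=s1 head=0 tape=__yyy[z]__yzyx   (s1,z)→(s2,z,left)
state=s2 head=-1 tape=__yy[y]z__yzyx   (s2,y)→(s1,x,right)
state=s1 head=0 tape=__yyx[z]__yzyx   (s1,z)→(s2,z,left)
state=s2 head=-1 tape=__yy[x]z__yzyx   (s2,x)→(s0,_,left)
state=s0 head=-2 tape=__y[y]_z__yzyx   (s0,y)→(s1,_,right)
state=s1 head=-1 tape=__y_[_]z__yzyx   (s1,_)→(s1,y,right)
state=s1 head=0 tape=__y_y[z]__yzyx   (s1,z)→(s2,z,left)
state=s2 head=-1 tape=__y_[y]z__yzyx   (s2,y)→(s1,x,right)
state=s1 head=0 tape=__y_x[z]__yzyx   (s1,z)→(s2,z,left)
state=s2 head=-1 tape=__y_[x]z__yzyx   (s2,x)→(s0,_,left)
state=s0 head=-2 tape=__y[_]_z__yzyx   (s0,_)→(s1,_,left)
state=s1 head=-3 tape=__[y]__z__yzyx   (s1,y)→(s0,z,right)
state=s0 head=-2 tape=__z[_]_z__yzyx   (s0,_)→(s1,_,left)
state=s1 head=-3 tape=__[z]__z__yzyx   (s1,z)→(s2,z,left)
state=s2 head=-4 tape=_[_]z__z__yzyx   (s2,_)→(s3,x,left)
state=s3 head=-5 tape=[_]xz__z__yzyx
The non-blank tape span at halt is xz__z__yzyx.

xz__z__yzyx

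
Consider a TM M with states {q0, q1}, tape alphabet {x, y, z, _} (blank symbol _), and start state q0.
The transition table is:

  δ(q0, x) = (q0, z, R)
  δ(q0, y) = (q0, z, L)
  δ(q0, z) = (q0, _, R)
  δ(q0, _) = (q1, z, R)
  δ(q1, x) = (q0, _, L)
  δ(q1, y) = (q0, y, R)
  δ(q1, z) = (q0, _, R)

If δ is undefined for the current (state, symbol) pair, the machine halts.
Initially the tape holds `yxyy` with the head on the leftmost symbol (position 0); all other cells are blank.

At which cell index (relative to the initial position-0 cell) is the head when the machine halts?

5

q0 | _[y]xyy__   read y → write z, move L, go to q0
q0 | [_]zxyy__   read _ → write z, move R, go to q1
q1 | z[z]xyy__   read z → write _, move R, go to q0
q0 | z_[x]yy__   read x → write z, move R, go to q0
q0 | z_z[y]y__   read y → write z, move L, go to q0
q0 | z_[z]zy__   read z → write _, move R, go to q0
q0 | z__[z]y__   read z → write _, move R, go to q0
q0 | z___[y]__   read y → write z, move L, go to q0
q0 | z__[_]z__   read _ → write z, move R, go to q1
q1 | z__z[z]__   read z → write _, move R, go to q0
q0 | z__z_[_]_   read _ → write z, move R, go to q1
q1 | z__z_z[_]
At halt the head is at cell 5.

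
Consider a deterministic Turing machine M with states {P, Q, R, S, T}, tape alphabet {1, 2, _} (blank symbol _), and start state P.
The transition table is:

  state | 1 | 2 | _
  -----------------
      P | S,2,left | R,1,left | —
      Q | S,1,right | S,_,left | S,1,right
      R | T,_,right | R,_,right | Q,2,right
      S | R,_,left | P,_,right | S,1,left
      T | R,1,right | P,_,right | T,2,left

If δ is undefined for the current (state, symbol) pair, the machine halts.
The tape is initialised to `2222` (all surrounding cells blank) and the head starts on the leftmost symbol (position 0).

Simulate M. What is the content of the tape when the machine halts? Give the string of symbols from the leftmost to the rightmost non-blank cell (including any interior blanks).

2121

P | _[2]222_   read 2 → write 1, move left, go to R
R | [_]1222_   read _ → write 2, move right, go to Q
Q | 2[1]222_   read 1 → write 1, move right, go to S
S | 21[2]22_   read 2 → write _, move right, go to P
P | 21_[2]2_   read 2 → write 1, move left, go to R
R | 21[_]12_   read _ → write 2, move right, go to Q
Q | 212[1]2_   read 1 → write 1, move right, go to S
S | 2121[2]_   read 2 → write _, move right, go to P
P | 2121_[_]
The non-blank tape span at halt is 2121.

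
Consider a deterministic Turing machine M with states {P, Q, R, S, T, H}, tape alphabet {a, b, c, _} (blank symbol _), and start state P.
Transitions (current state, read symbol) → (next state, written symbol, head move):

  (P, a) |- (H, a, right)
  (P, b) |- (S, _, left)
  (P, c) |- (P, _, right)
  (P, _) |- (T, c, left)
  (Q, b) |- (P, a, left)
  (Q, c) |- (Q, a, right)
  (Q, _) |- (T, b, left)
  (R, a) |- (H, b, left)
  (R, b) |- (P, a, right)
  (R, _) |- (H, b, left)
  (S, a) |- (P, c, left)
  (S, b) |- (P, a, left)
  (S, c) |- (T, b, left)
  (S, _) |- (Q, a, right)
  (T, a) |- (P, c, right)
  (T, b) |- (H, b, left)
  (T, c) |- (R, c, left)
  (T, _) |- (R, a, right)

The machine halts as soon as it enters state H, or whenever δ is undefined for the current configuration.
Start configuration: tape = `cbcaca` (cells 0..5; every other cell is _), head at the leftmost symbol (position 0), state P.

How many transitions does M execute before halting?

state=P head=0 tape=_[c]bcaca   (P,c)→(P,_,right)
state=P head=1 tape=__[b]caca   (P,b)→(S,_,left)
state=S head=0 tape=_[_]_caca   (S,_)→(Q,a,right)
state=Q head=1 tape=_a[_]caca   (Q,_)→(T,b,left)
state=T head=0 tape=_[a]bcaca   (T,a)→(P,c,right)
state=P head=1 tape=_c[b]caca   (P,b)→(S,_,left)
state=S head=0 tape=_[c]_caca   (S,c)→(T,b,left)
state=T head=-1 tape=[_]b_caca   (T,_)→(R,a,right)
state=R head=0 tape=a[b]_caca   (R,b)→(P,a,right)
state=P head=1 tape=aa[_]caca   (P,_)→(T,c,left)
state=T head=0 tape=a[a]ccaca   (T,a)→(P,c,right)
state=P head=1 tape=ac[c]caca   (P,c)→(P,_,right)
state=P head=2 tape=ac_[c]aca   (P,c)→(P,_,right)
state=P head=3 tape=ac__[a]ca   (P,a)→(H,a,right)
state=H head=4 tape=ac__a[c]a
M halts after 14 transitions.

14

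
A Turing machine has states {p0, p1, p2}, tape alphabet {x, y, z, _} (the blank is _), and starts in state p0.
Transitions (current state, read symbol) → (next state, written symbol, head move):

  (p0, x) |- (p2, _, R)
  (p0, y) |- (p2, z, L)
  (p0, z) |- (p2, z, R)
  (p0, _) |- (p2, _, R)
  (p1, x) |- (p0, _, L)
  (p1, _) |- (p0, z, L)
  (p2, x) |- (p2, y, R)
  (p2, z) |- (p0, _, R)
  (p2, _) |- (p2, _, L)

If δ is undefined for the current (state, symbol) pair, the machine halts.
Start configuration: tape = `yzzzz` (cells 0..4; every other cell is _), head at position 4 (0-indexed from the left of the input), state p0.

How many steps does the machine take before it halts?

state=p0 head=4 tape=yzzz[z]__   (p0,z)→(p2,z,R)
state=p2 head=5 tape=yzzzz[_]_   (p2,_)→(p2,_,L)
state=p2 head=4 tape=yzzz[z]__   (p2,z)→(p0,_,R)
state=p0 head=5 tape=yzzz_[_]_   (p0,_)→(p2,_,R)
state=p2 head=6 tape=yzzz__[_]   (p2,_)→(p2,_,L)
state=p2 head=5 tape=yzzz_[_]_   (p2,_)→(p2,_,L)
state=p2 head=4 tape=yzzz[_]__   (p2,_)→(p2,_,L)
state=p2 head=3 tape=yzz[z]___   (p2,z)→(p0,_,R)
state=p0 head=4 tape=yzz_[_]__   (p0,_)→(p2,_,R)
state=p2 head=5 tape=yzz__[_]_   (p2,_)→(p2,_,L)
state=p2 head=4 tape=yzz_[_]__   (p2,_)→(p2,_,L)
state=p2 head=3 tape=yzz[_]___   (p2,_)→(p2,_,L)
state=p2 head=2 tape=yz[z]____   (p2,z)→(p0,_,R)
state=p0 head=3 tape=yz_[_]___   (p0,_)→(p2,_,R)
state=p2 head=4 tape=yz__[_]__   (p2,_)→(p2,_,L)
state=p2 head=3 tape=yz_[_]___   (p2,_)→(p2,_,L)
state=p2 head=2 tape=yz[_]____   (p2,_)→(p2,_,L)
state=p2 head=1 tape=y[z]_____   (p2,z)→(p0,_,R)
state=p0 head=2 tape=y_[_]____   (p0,_)→(p2,_,R)
state=p2 head=3 tape=y__[_]___   (p2,_)→(p2,_,L)
state=p2 head=2 tape=y_[_]____   (p2,_)→(p2,_,L)
state=p2 head=1 tape=y[_]_____   (p2,_)→(p2,_,L)
state=p2 head=0 tape=[y]______
M halts after 22 transitions.

22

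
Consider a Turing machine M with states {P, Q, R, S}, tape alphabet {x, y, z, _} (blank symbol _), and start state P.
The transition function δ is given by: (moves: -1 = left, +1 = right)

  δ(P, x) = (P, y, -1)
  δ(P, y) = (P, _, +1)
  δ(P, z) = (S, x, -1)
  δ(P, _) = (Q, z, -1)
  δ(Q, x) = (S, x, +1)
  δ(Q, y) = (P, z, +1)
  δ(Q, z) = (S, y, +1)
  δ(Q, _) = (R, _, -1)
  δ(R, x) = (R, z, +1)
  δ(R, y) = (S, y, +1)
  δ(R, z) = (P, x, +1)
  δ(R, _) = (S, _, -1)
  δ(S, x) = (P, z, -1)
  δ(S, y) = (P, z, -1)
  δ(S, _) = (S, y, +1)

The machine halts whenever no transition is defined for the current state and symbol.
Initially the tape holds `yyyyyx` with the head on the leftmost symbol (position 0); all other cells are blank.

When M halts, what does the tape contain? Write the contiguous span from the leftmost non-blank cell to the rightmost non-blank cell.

yyyzy

state=P head=0 tape=[y]yyyyx   (P,y)→(P,_,+1)
state=P head=1 tape=_[y]yyyx   (P,y)→(P,_,+1)
state=P head=2 tape=__[y]yyx   (P,y)→(P,_,+1)
state=P head=3 tape=___[y]yx   (P,y)→(P,_,+1)
state=P head=4 tape=____[y]x   (P,y)→(P,_,+1)
state=P head=5 tape=_____[x]   (P,x)→(P,y,-1)
state=P head=4 tape=____[_]y   (P,_)→(Q,z,-1)
state=Q head=3 tape=___[_]zy   (Q,_)→(R,_,-1)
state=R head=2 tape=__[_]_zy   (R,_)→(S,_,-1)
state=S head=1 tape=_[_]__zy   (S,_)→(S,y,+1)
state=S head=2 tape=_y[_]_zy   (S,_)→(S,y,+1)
state=S head=3 tape=_yy[_]zy   (S,_)→(S,y,+1)
state=S head=4 tape=_yyy[z]y
The non-blank tape span at halt is yyyzy.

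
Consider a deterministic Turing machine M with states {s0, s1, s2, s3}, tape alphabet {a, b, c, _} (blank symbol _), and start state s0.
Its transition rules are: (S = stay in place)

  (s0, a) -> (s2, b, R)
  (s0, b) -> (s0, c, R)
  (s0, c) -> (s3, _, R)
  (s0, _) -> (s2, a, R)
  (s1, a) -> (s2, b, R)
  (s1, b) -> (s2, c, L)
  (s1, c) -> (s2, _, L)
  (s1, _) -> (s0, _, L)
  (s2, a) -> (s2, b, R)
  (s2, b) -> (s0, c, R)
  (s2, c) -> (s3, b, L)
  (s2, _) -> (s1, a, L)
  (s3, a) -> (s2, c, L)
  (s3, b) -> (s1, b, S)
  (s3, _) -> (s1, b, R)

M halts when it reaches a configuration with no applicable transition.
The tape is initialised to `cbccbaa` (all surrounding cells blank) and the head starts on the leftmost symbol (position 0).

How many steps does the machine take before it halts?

s0 | ___[c]bccbaa   read c → write _, move R, go to s3
s3 | ____[b]ccbaa   read b → write b, move S, go to s1
s1 | ____[b]ccbaa   read b → write c, move L, go to s2
s2 | ___[_]cccbaa   read _ → write a, move L, go to s1
s1 | __[_]acccbaa   read _ → write _, move L, go to s0
s0 | _[_]_acccbaa   read _ → write a, move R, go to s2
s2 | _a[_]acccbaa   read _ → write a, move L, go to s1
s1 | _[a]aacccbaa   read a → write b, move R, go to s2
s2 | _b[a]acccbaa   read a → write b, move R, go to s2
s2 | _bb[a]cccbaa   read a → write b, move R, go to s2
s2 | _bbb[c]ccbaa   read c → write b, move L, go to s3
s3 | _bb[b]bccbaa   read b → write b, move S, go to s1
s1 | _bb[b]bccbaa   read b → write c, move L, go to s2
s2 | _b[b]cbccbaa   read b → write c, move R, go to s0
s0 | _bc[c]bccbaa   read c → write _, move R, go to s3
s3 | _bc_[b]ccbaa   read b → write b, move S, go to s1
s1 | _bc_[b]ccbaa   read b → write c, move L, go to s2
s2 | _bc[_]cccbaa   read _ → write a, move L, go to s1
s1 | _b[c]acccbaa   read c → write _, move L, go to s2
s2 | _[b]_acccbaa   read b → write c, move R, go to s0
s0 | _c[_]acccbaa   read _ → write a, move R, go to s2
s2 | _ca[a]cccbaa   read a → write b, move R, go to s2
s2 | _cab[c]ccbaa   read c → write b, move L, go to s3
s3 | _ca[b]bccbaa   read b → write b, move S, go to s1
s1 | _ca[b]bccbaa   read b → write c, move L, go to s2
s2 | _c[a]cbccbaa   read a → write b, move R, go to s2
s2 | _cb[c]bccbaa   read c → write b, move L, go to s3
s3 | _c[b]bbccbaa   read b → write b, move S, go to s1
s1 | _c[b]bbccbaa   read b → write c, move L, go to s2
s2 | _[c]cbbccbaa   read c → write b, move L, go to s3
s3 | [_]bcbbccbaa   read _ → write b, move R, go to s1
s1 | b[b]cbbccbaa   read b → write c, move L, go to s2
s2 | [b]ccbbccbaa   read b → write c, move R, go to s0
s0 | c[c]cbbccbaa   read c → write _, move R, go to s3
s3 | c_[c]bbccbaa
M halts after 34 transitions.

34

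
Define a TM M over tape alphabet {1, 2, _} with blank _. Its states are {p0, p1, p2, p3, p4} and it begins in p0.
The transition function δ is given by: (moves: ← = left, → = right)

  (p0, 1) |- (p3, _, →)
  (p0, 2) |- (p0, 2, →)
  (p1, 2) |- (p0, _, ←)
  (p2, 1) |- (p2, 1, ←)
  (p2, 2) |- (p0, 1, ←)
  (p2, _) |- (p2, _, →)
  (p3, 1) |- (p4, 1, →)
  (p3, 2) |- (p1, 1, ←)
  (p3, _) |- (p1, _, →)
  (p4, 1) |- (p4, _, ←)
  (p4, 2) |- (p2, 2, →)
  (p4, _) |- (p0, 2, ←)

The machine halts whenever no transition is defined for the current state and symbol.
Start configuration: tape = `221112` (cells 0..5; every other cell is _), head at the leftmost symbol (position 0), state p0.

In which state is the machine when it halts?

p0

p0 | [2]21112   read 2 → write 2, move →, go to p0
p0 | 2[2]1112   read 2 → write 2, move →, go to p0
p0 | 22[1]112   read 1 → write _, move →, go to p3
p3 | 22_[1]12   read 1 → write 1, move →, go to p4
p4 | 22_1[1]2   read 1 → write _, move ←, go to p4
p4 | 22_[1]_2   read 1 → write _, move ←, go to p4
p4 | 22[_]__2   read _ → write 2, move ←, go to p0
p0 | 2[2]2__2   read 2 → write 2, move →, go to p0
p0 | 22[2]__2   read 2 → write 2, move →, go to p0
p0 | 222[_]_2
No transition is defined for (p0, _); M halts in state p0.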